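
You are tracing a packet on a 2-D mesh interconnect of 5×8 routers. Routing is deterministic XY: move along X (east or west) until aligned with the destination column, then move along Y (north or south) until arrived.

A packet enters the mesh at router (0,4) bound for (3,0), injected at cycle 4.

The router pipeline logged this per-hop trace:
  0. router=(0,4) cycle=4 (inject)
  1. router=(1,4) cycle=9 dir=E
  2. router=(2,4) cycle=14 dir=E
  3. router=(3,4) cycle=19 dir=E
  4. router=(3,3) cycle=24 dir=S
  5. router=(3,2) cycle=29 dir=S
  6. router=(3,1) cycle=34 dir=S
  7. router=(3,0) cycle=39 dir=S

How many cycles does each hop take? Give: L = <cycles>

From hop 0 (4) to hop 1 (9): +5 cycles.
Each hop adds L, hence L = 5.

L = 5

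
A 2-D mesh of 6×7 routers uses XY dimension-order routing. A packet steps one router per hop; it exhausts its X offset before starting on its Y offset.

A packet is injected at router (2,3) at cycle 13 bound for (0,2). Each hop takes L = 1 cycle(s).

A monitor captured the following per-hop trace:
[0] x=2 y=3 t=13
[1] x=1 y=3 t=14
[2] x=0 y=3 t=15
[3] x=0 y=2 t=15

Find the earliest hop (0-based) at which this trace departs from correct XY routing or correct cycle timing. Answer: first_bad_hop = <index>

first_bad_hop = 3

[1] (-1,+0) / 1c ⇒ ok
[2] (-1,+0) / 1c ⇒ ok
[3] (+0,-1) / 0c ⇒ BAD: Δcyc=0≠L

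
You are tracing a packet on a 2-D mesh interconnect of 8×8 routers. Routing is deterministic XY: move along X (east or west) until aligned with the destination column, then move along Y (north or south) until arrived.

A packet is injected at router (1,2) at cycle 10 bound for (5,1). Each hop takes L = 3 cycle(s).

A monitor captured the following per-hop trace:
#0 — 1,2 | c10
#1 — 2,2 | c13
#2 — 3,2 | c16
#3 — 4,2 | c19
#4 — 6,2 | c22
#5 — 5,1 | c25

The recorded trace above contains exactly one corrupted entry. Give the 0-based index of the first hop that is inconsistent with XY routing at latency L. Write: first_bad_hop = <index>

[1] (+1,+0) / 3c ⇒ ok
[2] (+1,+0) / 3c ⇒ ok
[3] (+1,+0) / 3c ⇒ ok
[4] (+2,+0) / 3c ⇒ BAD: non-unit step

first_bad_hop = 4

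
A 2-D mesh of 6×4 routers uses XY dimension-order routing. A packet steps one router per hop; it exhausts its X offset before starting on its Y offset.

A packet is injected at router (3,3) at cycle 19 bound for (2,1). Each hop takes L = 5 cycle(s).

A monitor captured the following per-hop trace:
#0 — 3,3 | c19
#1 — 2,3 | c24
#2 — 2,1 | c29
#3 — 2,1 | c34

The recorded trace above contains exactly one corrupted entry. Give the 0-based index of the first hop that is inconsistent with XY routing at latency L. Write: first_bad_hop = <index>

first_bad_hop = 2

hop 1: step (-1,+0), +5 cyc — ok
hop 2: step (+0,-2), +5 cyc — BAD: non-unit step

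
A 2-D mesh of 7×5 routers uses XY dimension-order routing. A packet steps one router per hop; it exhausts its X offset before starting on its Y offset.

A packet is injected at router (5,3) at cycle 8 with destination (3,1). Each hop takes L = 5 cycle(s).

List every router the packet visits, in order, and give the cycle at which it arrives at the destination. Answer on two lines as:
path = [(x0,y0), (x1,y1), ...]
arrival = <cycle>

t=8: at (5,3)
t=13: at (4,3) after W
t=18: at (3,3) after W
t=23: at (3,2) after S
t=28: at (3,1) after S

path = [(5,3), (4,3), (3,3), (3,2), (3,1)]
arrival = 28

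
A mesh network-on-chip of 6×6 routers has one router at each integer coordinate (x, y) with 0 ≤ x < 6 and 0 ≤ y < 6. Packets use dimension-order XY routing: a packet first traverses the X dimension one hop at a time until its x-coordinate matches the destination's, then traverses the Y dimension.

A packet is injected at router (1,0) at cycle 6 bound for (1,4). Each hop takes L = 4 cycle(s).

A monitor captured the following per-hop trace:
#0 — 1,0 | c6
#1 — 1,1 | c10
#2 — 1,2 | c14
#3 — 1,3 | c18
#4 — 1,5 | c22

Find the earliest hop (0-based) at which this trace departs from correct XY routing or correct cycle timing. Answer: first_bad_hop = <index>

  1: Δx=+0 Δy=+1 Δt=4 [ok]
  2: Δx=+0 Δy=+1 Δt=4 [ok]
  3: Δx=+0 Δy=+1 Δt=4 [ok]
  4: Δx=+0 Δy=+2 Δt=4 [BAD: non-unit step]

first_bad_hop = 4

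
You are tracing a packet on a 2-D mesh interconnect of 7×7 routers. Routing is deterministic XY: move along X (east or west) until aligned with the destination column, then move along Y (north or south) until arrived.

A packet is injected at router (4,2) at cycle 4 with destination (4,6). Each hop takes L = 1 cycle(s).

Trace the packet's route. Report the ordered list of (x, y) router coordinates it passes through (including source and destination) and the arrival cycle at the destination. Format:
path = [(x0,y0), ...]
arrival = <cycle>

path = [(4,2), (4,3), (4,4), (4,5), (4,6)]
arrival = 8

  0. router=(4,2) cycle=4 (inject)
  1. router=(4,3) cycle=5 dir=N
  2. router=(4,4) cycle=6 dir=N
  3. router=(4,5) cycle=7 dir=N
  4. router=(4,6) cycle=8 dir=N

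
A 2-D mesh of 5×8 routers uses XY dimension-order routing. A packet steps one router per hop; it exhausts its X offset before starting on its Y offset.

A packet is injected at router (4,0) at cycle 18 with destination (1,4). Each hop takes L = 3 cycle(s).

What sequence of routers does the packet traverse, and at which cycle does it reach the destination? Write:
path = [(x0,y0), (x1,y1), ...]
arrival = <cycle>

path = [(4,0), (3,0), (2,0), (1,0), (1,1), (1,2), (1,3), (1,4)]
arrival = 39

[0] x=4 y=0 t=18
[1] x=3 y=0 t=21 →W
[2] x=2 y=0 t=24 →W
[3] x=1 y=0 t=27 →W
[4] x=1 y=1 t=30 →N
[5] x=1 y=2 t=33 →N
[6] x=1 y=3 t=36 →N
[7] x=1 y=4 t=39 →N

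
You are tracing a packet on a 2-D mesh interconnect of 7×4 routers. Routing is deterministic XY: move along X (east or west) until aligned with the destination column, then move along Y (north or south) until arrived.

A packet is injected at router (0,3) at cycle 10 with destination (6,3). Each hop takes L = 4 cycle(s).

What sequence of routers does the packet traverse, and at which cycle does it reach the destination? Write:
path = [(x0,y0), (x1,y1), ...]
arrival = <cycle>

src (0,3)  cyc=10
E→(1,3)  cyc=14
E→(2,3)  cyc=18
E→(3,3)  cyc=22
E→(4,3)  cyc=26
E→(5,3)  cyc=30
E→(6,3)  cyc=34

path = [(0,3), (1,3), (2,3), (3,3), (4,3), (5,3), (6,3)]
arrival = 34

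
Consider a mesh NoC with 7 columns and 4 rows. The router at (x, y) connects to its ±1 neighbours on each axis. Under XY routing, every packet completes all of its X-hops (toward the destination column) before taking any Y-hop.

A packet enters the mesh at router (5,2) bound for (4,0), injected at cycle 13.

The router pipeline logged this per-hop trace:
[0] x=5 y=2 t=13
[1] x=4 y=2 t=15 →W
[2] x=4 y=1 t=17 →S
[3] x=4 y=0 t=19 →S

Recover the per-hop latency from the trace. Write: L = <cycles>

Between hops 0 and 1 the cycle counter advances 15 − 13 = 2.
Each hop adds L, hence L = 2.

L = 2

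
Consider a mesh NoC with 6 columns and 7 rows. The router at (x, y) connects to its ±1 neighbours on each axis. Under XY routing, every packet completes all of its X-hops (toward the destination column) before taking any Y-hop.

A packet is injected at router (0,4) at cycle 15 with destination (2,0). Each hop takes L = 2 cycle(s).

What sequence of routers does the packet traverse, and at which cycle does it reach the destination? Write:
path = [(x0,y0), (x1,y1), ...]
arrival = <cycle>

src (0,4)  cyc=15
E→(1,4)  cyc=17
E→(2,4)  cyc=19
S→(2,3)  cyc=21
S→(2,2)  cyc=23
S→(2,1)  cyc=25
S→(2,0)  cyc=27

path = [(0,4), (1,4), (2,4), (2,3), (2,2), (2,1), (2,0)]
arrival = 27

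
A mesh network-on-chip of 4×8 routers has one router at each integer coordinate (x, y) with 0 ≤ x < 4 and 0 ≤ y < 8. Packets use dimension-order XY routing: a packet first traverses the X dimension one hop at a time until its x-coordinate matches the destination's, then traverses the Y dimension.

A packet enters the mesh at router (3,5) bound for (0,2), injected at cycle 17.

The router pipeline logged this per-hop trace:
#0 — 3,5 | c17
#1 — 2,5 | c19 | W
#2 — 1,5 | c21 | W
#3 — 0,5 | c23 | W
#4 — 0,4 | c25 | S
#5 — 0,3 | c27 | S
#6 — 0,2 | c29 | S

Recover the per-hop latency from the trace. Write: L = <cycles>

L = 2

Δcyc across hop 0→1: 19 − 17 = 2.
Per-hop latency L = Δcyc = 2.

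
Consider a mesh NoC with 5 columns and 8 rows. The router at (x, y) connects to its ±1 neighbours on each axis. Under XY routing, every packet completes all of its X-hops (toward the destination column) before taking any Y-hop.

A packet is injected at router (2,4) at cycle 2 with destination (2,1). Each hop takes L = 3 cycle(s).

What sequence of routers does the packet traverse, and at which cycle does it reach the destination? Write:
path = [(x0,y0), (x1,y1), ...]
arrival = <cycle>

hop 0: (2,4) @ cyc 2
hop 1: (2,3) @ cyc 5  [S]
hop 2: (2,2) @ cyc 8  [S]
hop 3: (2,1) @ cyc 11  [S]

path = [(2,4), (2,3), (2,2), (2,1)]
arrival = 11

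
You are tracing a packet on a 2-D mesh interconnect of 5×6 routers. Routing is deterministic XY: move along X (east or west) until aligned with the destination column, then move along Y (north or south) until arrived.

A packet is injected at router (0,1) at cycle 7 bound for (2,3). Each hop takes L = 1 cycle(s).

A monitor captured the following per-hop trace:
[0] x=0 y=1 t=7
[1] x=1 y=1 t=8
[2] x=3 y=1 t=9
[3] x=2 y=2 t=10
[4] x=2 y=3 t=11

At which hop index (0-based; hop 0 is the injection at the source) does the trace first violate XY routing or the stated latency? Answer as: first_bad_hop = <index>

first_bad_hop = 2

  1: Δx=+1 Δy=+0 Δt=1 [ok]
  2: Δx=+2 Δy=+0 Δt=1 [BAD: non-unit step]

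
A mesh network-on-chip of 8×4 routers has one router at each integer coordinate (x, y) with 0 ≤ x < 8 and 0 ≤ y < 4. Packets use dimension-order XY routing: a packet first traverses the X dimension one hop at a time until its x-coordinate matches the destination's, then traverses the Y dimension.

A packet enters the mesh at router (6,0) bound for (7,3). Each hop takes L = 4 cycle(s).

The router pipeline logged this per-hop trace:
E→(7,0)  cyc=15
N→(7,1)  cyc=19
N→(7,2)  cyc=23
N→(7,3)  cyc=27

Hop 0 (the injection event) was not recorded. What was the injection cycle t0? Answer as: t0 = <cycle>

t0 = 11

cyc[1] = 15 and cyc[k] = t0 + k·L for every k.
Therefore t0 = 15 − L = 11.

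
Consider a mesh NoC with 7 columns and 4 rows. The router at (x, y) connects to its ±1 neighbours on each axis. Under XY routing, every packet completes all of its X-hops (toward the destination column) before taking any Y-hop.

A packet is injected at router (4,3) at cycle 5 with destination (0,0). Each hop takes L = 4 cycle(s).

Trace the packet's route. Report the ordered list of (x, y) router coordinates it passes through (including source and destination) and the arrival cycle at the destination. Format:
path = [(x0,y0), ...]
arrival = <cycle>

path = [(4,3), (3,3), (2,3), (1,3), (0,3), (0,2), (0,1), (0,0)]
arrival = 33

[0] x=4 y=3 t=5
[1] x=3 y=3 t=9 →W
[2] x=2 y=3 t=13 →W
[3] x=1 y=3 t=17 →W
[4] x=0 y=3 t=21 →W
[5] x=0 y=2 t=25 →S
[6] x=0 y=1 t=29 →S
[7] x=0 y=0 t=33 →S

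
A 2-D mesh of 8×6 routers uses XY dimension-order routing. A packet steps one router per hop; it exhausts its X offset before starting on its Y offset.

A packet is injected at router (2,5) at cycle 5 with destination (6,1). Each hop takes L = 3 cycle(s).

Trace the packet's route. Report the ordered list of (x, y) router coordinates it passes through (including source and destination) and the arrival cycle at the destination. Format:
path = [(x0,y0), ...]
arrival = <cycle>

[0] x=2 y=5 t=5
[1] x=3 y=5 t=8 →E
[2] x=4 y=5 t=11 →E
[3] x=5 y=5 t=14 →E
[4] x=6 y=5 t=17 →E
[5] x=6 y=4 t=20 →S
[6] x=6 y=3 t=23 →S
[7] x=6 y=2 t=26 →S
[8] x=6 y=1 t=29 →S

path = [(2,5), (3,5), (4,5), (5,5), (6,5), (6,4), (6,3), (6,2), (6,1)]
arrival = 29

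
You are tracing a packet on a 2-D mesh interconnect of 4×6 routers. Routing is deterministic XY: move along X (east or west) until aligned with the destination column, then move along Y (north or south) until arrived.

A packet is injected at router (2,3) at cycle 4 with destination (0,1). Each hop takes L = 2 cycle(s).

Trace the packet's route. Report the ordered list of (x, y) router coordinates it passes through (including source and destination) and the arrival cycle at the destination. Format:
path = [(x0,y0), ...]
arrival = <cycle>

[0] x=2 y=3 t=4
[1] x=1 y=3 t=6 →W
[2] x=0 y=3 t=8 →W
[3] x=0 y=2 t=10 →S
[4] x=0 y=1 t=12 →S

path = [(2,3), (1,3), (0,3), (0,2), (0,1)]
arrival = 12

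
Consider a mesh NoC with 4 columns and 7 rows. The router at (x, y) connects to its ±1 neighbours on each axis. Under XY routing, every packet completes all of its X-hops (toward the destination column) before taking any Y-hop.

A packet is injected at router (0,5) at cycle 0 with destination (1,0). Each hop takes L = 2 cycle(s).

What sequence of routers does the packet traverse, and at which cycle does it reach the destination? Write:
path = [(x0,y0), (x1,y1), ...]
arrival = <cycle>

path = [(0,5), (1,5), (1,4), (1,3), (1,2), (1,1), (1,0)]
arrival = 12

t=0: at (0,5)
t=2: at (1,5) after E
t=4: at (1,4) after S
t=6: at (1,3) after S
t=8: at (1,2) after S
t=10: at (1,1) after S
t=12: at (1,0) after S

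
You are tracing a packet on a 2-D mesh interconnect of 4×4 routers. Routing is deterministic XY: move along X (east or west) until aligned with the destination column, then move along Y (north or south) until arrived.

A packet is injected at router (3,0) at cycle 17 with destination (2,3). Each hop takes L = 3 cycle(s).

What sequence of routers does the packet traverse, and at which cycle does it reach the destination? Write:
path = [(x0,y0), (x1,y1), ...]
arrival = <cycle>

  0. router=(3,0) cycle=17 (inject)
  1. router=(2,0) cycle=20 dir=W
  2. router=(2,1) cycle=23 dir=N
  3. router=(2,2) cycle=26 dir=N
  4. router=(2,3) cycle=29 dir=N

path = [(3,0), (2,0), (2,1), (2,2), (2,3)]
arrival = 29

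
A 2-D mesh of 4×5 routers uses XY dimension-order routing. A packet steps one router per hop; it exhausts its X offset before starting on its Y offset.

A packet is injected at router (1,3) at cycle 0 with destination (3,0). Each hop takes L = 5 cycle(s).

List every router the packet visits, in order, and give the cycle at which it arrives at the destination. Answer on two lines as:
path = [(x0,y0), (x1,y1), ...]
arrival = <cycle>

path = [(1,3), (2,3), (3,3), (3,2), (3,1), (3,0)]
arrival = 25

hop 0: (1,3) @ cyc 0
hop 1: (2,3) @ cyc 5  [E]
hop 2: (3,3) @ cyc 10  [E]
hop 3: (3,2) @ cyc 15  [S]
hop 4: (3,1) @ cyc 20  [S]
hop 5: (3,0) @ cyc 25  [S]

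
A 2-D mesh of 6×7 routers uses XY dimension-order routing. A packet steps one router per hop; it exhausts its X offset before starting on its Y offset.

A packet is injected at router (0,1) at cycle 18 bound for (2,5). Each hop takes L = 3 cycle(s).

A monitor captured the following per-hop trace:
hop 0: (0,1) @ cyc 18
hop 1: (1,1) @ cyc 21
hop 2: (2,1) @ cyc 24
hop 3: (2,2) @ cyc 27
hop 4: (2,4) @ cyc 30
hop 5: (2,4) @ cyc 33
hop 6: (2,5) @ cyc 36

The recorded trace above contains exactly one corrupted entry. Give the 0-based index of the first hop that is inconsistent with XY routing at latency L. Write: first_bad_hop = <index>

hop 1: step (+1,+0), +3 cyc — ok
hop 2: step (+1,+0), +3 cyc — ok
hop 3: step (+0,+1), +3 cyc — ok
hop 4: step (+0,+2), +3 cyc — BAD: non-unit step

first_bad_hop = 4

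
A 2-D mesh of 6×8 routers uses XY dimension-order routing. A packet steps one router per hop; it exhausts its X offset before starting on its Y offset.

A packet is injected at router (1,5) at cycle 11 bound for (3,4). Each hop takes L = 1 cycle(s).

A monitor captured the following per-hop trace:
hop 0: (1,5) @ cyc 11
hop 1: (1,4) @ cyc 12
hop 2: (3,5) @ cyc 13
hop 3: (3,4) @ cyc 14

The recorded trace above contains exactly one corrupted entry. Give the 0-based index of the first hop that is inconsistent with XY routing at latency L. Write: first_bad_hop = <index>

  1: Δx=+0 Δy=-1 Δt=1 [BAD: Y-move but x=1≠3]

first_bad_hop = 1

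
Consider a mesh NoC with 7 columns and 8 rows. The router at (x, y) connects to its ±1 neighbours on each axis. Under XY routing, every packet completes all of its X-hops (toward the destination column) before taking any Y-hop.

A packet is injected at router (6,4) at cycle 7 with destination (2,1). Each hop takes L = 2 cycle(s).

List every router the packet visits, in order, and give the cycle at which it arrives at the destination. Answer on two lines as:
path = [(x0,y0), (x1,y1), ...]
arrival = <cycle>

#0 — 6,4 | c7
#1 — 5,4 | c9 | W
#2 — 4,4 | c11 | W
#3 — 3,4 | c13 | W
#4 — 2,4 | c15 | W
#5 — 2,3 | c17 | S
#6 — 2,2 | c19 | S
#7 — 2,1 | c21 | S

path = [(6,4), (5,4), (4,4), (3,4), (2,4), (2,3), (2,2), (2,1)]
arrival = 21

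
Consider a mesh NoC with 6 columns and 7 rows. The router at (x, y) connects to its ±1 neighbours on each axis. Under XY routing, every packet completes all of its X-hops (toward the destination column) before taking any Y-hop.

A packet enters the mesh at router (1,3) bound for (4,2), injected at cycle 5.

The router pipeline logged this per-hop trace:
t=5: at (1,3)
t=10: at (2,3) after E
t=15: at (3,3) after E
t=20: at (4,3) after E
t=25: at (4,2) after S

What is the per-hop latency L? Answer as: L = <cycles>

L = 5

From hop 0 (5) to hop 1 (10): +5 cycles.
Each hop adds L, hence L = 5.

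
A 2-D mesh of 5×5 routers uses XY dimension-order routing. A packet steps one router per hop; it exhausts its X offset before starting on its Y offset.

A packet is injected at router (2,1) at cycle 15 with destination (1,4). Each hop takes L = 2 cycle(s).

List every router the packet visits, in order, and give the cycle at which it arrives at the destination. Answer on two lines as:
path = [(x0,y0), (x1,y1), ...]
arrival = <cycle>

path = [(2,1), (1,1), (1,2), (1,3), (1,4)]
arrival = 23

  0. router=(2,1) cycle=15 (inject)
  1. router=(1,1) cycle=17 dir=W
  2. router=(1,2) cycle=19 dir=N
  3. router=(1,3) cycle=21 dir=N
  4. router=(1,4) cycle=23 dir=N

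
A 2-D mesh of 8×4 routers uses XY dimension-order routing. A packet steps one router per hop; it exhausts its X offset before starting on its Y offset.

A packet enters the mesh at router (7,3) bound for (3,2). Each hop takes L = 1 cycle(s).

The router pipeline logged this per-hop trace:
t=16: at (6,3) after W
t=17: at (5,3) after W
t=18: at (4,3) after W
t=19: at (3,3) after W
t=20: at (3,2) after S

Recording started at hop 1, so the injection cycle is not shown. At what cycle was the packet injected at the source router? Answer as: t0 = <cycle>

The first recorded entry is hop 1 at cycle 16.
t0 = cyc[1] − L = 16 − 1 = 15.

t0 = 15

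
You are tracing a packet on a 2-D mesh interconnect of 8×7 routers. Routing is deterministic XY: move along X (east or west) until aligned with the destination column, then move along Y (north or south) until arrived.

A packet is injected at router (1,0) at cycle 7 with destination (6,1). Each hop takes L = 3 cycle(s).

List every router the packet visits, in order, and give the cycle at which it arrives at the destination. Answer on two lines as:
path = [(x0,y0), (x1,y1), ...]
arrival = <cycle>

#0 — 1,0 | c7
#1 — 2,0 | c10 | E
#2 — 3,0 | c13 | E
#3 — 4,0 | c16 | E
#4 — 5,0 | c19 | E
#5 — 6,0 | c22 | E
#6 — 6,1 | c25 | N

path = [(1,0), (2,0), (3,0), (4,0), (5,0), (6,0), (6,1)]
arrival = 25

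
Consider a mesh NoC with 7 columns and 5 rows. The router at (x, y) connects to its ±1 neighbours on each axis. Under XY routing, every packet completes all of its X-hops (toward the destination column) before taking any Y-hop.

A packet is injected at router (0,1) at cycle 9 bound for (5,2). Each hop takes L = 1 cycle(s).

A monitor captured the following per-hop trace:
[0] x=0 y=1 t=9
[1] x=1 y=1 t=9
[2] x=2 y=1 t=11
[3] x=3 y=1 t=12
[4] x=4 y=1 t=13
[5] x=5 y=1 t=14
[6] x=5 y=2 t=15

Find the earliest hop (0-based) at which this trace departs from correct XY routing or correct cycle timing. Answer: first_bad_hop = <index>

  1: Δx=+1 Δy=+0 Δt=0 [BAD: Δcyc=0≠L]

first_bad_hop = 1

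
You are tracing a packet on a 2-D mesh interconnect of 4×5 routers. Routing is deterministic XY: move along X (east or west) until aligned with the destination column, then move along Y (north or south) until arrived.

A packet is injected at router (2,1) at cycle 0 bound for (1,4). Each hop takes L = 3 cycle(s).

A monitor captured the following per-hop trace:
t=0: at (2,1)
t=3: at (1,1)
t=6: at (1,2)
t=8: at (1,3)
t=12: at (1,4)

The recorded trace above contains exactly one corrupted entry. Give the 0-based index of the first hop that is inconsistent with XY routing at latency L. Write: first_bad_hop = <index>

first_bad_hop = 3

  1: Δx=-1 Δy=+0 Δt=3 [ok]
  2: Δx=+0 Δy=+1 Δt=3 [ok]
  3: Δx=+0 Δy=+1 Δt=2 [BAD: Δcyc=2≠L]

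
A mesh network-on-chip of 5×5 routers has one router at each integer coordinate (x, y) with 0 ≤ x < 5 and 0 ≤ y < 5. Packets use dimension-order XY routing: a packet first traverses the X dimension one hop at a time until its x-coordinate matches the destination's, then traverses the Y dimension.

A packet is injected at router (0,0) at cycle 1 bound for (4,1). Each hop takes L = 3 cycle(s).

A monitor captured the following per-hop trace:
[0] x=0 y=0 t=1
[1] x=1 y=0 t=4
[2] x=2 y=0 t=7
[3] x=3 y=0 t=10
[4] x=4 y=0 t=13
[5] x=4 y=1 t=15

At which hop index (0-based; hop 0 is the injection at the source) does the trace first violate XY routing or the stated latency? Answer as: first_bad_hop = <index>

check 1→ d=(1,0) cyc+3: ok
check 2→ d=(1,0) cyc+3: ok
check 3→ d=(1,0) cyc+3: ok
check 4→ d=(1,0) cyc+3: ok
check 5→ d=(0,1) cyc+2: BAD: Δcyc=2≠L

first_bad_hop = 5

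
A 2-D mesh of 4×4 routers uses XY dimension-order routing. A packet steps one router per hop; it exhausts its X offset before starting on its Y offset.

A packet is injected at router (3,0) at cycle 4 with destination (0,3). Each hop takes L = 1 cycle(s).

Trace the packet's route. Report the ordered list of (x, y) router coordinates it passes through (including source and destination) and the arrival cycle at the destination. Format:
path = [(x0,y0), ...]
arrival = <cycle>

[0] x=3 y=0 t=4
[1] x=2 y=0 t=5 →W
[2] x=1 y=0 t=6 →W
[3] x=0 y=0 t=7 →W
[4] x=0 y=1 t=8 →N
[5] x=0 y=2 t=9 →N
[6] x=0 y=3 t=10 →N

path = [(3,0), (2,0), (1,0), (0,0), (0,1), (0,2), (0,3)]
arrival = 10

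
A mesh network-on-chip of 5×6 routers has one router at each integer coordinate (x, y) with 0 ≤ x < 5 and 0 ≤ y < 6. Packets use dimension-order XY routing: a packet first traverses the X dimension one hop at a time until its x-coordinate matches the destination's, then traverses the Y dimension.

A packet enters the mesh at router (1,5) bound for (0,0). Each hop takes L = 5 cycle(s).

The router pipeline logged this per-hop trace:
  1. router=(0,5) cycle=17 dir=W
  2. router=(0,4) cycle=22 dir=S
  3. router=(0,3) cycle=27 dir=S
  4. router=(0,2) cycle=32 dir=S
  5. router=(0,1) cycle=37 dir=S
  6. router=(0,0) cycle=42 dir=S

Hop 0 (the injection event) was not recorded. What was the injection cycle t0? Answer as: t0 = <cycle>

t0 = 12

The first recorded entry is hop 1 at cycle 17.
Subtract one hop: t0 = 17 − 5 = 12.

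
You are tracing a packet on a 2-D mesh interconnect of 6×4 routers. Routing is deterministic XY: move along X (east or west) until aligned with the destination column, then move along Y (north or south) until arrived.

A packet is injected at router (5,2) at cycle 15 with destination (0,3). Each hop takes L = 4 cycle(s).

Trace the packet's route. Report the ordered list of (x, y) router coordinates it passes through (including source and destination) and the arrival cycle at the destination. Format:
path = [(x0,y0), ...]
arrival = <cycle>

hop 0: (5,2) @ cyc 15
hop 1: (4,2) @ cyc 19  [W]
hop 2: (3,2) @ cyc 23  [W]
hop 3: (2,2) @ cyc 27  [W]
hop 4: (1,2) @ cyc 31  [W]
hop 5: (0,2) @ cyc 35  [W]
hop 6: (0,3) @ cyc 39  [N]

path = [(5,2), (4,2), (3,2), (2,2), (1,2), (0,2), (0,3)]
arrival = 39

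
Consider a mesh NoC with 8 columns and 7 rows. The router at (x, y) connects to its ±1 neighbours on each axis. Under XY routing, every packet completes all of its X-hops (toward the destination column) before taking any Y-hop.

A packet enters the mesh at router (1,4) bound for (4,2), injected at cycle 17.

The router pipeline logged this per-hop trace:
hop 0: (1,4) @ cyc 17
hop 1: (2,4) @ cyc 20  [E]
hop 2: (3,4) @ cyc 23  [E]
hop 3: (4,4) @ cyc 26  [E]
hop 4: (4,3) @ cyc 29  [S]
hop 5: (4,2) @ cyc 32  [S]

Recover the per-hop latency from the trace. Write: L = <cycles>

Between hops 0 and 1 the cycle counter advances 20 − 17 = 3.
One hop costs L cycles, so L = 3.

L = 3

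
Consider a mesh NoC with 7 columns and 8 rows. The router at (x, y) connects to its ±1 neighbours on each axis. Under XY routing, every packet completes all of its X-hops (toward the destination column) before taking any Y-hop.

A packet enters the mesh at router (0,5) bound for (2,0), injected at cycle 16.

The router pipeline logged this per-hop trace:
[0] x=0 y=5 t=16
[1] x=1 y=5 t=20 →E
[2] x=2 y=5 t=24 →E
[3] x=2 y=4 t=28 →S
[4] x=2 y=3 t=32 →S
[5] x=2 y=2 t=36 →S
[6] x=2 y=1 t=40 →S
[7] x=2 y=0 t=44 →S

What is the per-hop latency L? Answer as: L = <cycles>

Between hops 0 and 1 the cycle counter advances 20 − 16 = 4.
One hop costs L cycles, so L = 4.

L = 4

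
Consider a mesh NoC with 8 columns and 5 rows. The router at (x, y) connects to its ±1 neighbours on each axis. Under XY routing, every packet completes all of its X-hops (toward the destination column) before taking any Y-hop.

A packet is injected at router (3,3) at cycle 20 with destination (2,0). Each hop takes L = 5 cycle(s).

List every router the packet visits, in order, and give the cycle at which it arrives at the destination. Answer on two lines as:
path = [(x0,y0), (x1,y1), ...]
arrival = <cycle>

#0 — 3,3 | c20
#1 — 2,3 | c25 | W
#2 — 2,2 | c30 | S
#3 — 2,1 | c35 | S
#4 — 2,0 | c40 | S

path = [(3,3), (2,3), (2,2), (2,1), (2,0)]
arrival = 40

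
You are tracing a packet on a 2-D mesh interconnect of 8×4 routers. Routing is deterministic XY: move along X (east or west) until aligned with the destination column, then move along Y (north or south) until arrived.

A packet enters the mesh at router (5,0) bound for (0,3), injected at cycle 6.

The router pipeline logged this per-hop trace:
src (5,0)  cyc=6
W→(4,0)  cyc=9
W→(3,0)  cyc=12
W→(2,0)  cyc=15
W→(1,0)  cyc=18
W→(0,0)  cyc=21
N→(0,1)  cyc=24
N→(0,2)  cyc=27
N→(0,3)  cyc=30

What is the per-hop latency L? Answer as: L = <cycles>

L = 3

cyc[1] − cyc[0] = 9 − 6 = 3.
Per-hop latency L = Δcyc = 3.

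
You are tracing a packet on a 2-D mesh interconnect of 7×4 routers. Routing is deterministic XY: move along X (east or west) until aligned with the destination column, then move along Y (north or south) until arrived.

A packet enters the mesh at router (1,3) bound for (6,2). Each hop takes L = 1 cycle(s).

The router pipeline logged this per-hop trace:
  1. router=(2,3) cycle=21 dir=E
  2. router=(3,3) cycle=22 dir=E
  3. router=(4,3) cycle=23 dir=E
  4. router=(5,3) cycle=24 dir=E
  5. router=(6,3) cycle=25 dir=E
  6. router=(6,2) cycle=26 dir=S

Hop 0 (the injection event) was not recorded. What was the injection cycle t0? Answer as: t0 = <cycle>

The first recorded entry is hop 1 at cycle 21.
Subtract one hop: t0 = 21 − 1 = 20.

t0 = 20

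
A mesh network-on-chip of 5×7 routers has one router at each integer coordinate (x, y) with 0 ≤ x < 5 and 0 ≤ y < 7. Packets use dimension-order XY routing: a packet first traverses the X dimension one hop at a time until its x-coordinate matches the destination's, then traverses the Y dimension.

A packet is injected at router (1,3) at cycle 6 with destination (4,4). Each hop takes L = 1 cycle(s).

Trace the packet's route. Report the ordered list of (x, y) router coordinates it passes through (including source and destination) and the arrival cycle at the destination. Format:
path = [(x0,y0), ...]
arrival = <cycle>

src (1,3)  cyc=6
E→(2,3)  cyc=7
E→(3,3)  cyc=8
E→(4,3)  cyc=9
N→(4,4)  cyc=10

path = [(1,3), (2,3), (3,3), (4,3), (4,4)]
arrival = 10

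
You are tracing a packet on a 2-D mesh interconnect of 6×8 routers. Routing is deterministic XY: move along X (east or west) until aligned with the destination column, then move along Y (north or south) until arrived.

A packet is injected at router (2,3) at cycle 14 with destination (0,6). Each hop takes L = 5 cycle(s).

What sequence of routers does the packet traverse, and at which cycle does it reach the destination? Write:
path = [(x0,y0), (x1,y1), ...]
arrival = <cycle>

t=14: at (2,3)
t=19: at (1,3) after W
t=24: at (0,3) after W
t=29: at (0,4) after N
t=34: at (0,5) after N
t=39: at (0,6) after N

path = [(2,3), (1,3), (0,3), (0,4), (0,5), (0,6)]
arrival = 39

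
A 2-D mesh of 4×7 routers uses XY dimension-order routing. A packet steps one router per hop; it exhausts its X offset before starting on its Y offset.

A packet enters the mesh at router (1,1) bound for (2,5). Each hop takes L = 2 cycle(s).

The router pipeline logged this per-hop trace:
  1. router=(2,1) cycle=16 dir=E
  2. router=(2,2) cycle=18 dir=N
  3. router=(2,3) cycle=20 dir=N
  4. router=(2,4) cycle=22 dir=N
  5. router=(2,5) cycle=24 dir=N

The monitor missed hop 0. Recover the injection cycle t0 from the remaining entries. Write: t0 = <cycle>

t0 = 14

At hop 1 the cycle is 16; in general cyc_k = t0 + kL.
Subtract one hop: t0 = 16 − 2 = 14.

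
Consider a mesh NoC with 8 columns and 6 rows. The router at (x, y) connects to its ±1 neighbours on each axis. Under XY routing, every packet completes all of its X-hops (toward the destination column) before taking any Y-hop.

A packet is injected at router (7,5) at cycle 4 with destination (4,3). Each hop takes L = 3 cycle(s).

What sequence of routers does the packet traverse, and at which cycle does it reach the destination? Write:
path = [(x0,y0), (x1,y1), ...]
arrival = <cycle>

path = [(7,5), (6,5), (5,5), (4,5), (4,4), (4,3)]
arrival = 19

#0 — 7,5 | c4
#1 — 6,5 | c7 | W
#2 — 5,5 | c10 | W
#3 — 4,5 | c13 | W
#4 — 4,4 | c16 | S
#5 — 4,3 | c19 | S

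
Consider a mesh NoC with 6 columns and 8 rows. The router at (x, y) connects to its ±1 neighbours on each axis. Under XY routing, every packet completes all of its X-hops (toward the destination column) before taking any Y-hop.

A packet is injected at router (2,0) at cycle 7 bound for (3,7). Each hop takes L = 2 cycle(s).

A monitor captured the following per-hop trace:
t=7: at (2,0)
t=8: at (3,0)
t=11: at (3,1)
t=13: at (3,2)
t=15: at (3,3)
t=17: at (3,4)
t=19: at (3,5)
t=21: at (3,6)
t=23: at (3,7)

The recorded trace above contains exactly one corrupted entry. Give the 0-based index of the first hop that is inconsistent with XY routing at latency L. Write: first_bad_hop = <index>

first_bad_hop = 1

hop 1: step (+1,+0), +1 cyc — BAD: Δcyc=1≠L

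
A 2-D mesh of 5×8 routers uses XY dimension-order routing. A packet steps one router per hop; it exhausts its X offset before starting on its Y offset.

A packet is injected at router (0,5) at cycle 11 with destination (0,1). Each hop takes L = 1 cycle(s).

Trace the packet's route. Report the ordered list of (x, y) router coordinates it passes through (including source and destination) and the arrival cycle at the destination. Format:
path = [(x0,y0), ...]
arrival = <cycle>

#0 — 0,5 | c11
#1 — 0,4 | c12 | S
#2 — 0,3 | c13 | S
#3 — 0,2 | c14 | S
#4 — 0,1 | c15 | S

path = [(0,5), (0,4), (0,3), (0,2), (0,1)]
arrival = 15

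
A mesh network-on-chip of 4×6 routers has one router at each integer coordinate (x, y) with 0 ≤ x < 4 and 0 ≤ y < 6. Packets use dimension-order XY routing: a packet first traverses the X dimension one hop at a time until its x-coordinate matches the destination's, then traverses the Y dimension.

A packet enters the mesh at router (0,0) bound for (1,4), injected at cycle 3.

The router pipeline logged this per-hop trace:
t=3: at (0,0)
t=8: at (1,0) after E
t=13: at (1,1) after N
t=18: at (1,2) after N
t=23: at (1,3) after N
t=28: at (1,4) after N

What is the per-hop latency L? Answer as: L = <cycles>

From hop 0 (3) to hop 1 (8): +5 cycles.
Per-hop latency L = Δcyc = 5.

L = 5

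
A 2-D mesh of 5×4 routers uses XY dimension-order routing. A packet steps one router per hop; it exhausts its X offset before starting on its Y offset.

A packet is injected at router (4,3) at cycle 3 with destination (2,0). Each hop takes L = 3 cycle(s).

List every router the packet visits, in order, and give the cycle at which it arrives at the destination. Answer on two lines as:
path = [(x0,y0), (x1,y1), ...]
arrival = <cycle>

path = [(4,3), (3,3), (2,3), (2,2), (2,1), (2,0)]
arrival = 18

[0] x=4 y=3 t=3
[1] x=3 y=3 t=6 →W
[2] x=2 y=3 t=9 →W
[3] x=2 y=2 t=12 →S
[4] x=2 y=1 t=15 →S
[5] x=2 y=0 t=18 →S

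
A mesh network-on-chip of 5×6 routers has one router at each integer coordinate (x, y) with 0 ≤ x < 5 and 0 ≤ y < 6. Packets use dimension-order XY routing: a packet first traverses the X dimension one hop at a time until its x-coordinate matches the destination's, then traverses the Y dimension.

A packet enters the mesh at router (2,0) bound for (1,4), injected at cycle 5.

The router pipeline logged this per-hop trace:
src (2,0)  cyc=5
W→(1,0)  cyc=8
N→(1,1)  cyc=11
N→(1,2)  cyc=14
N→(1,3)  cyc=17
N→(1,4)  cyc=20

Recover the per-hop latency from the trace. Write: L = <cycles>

cyc[1] − cyc[0] = 8 − 5 = 3.
Each hop adds L, hence L = 3.

L = 3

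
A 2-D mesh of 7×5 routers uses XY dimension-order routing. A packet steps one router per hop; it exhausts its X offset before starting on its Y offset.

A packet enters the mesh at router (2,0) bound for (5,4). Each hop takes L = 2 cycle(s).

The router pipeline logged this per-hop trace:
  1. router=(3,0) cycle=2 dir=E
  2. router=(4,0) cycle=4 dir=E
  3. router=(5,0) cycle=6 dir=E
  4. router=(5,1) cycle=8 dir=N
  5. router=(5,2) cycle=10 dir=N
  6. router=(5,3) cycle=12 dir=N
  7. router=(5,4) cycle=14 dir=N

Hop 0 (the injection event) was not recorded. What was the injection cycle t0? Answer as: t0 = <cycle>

t0 = 0

The first recorded entry is hop 1 at cycle 2.
t0 = cyc[1] − L = 2 − 2 = 0.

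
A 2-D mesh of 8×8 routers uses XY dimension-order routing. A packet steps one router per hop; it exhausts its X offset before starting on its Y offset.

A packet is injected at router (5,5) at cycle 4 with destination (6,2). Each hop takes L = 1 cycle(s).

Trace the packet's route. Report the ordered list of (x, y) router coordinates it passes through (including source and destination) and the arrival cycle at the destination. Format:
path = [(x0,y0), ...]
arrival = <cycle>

  0. router=(5,5) cycle=4 (inject)
  1. router=(6,5) cycle=5 dir=E
  2. router=(6,4) cycle=6 dir=S
  3. router=(6,3) cycle=7 dir=S
  4. router=(6,2) cycle=8 dir=S

path = [(5,5), (6,5), (6,4), (6,3), (6,2)]
arrival = 8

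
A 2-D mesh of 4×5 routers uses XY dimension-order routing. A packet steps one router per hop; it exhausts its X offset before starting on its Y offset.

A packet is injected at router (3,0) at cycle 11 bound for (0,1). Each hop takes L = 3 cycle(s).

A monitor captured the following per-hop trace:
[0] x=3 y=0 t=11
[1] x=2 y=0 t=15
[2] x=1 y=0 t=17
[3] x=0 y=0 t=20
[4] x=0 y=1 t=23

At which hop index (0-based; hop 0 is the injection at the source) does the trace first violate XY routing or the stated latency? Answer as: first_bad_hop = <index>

check 1→ d=(-1,0) cyc+4: BAD: Δcyc=4≠L

first_bad_hop = 1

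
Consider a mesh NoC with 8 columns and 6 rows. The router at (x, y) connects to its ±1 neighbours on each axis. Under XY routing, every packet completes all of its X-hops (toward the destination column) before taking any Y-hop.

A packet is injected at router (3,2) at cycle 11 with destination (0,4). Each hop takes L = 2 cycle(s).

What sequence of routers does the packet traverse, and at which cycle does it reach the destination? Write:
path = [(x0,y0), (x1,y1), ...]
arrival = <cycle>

t=11: at (3,2)
t=13: at (2,2) after W
t=15: at (1,2) after W
t=17: at (0,2) after W
t=19: at (0,3) after N
t=21: at (0,4) after N

path = [(3,2), (2,2), (1,2), (0,2), (0,3), (0,4)]
arrival = 21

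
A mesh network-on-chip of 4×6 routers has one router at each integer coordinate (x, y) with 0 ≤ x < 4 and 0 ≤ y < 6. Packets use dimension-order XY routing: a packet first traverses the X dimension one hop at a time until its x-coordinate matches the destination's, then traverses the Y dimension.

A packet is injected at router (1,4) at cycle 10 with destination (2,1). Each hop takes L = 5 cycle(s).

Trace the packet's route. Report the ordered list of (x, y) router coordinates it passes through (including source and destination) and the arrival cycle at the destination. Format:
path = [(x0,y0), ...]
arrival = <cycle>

path = [(1,4), (2,4), (2,3), (2,2), (2,1)]
arrival = 30

hop 0: (1,4) @ cyc 10
hop 1: (2,4) @ cyc 15  [E]
hop 2: (2,3) @ cyc 20  [S]
hop 3: (2,2) @ cyc 25  [S]
hop 4: (2,1) @ cyc 30  [S]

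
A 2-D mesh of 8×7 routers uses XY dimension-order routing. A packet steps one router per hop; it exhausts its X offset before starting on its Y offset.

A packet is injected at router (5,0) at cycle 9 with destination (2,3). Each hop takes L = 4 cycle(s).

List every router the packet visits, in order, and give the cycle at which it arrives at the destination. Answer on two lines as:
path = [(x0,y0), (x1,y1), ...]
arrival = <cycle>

path = [(5,0), (4,0), (3,0), (2,0), (2,1), (2,2), (2,3)]
arrival = 33

[0] x=5 y=0 t=9
[1] x=4 y=0 t=13 →W
[2] x=3 y=0 t=17 →W
[3] x=2 y=0 t=21 →W
[4] x=2 y=1 t=25 →N
[5] x=2 y=2 t=29 →N
[6] x=2 y=3 t=33 →N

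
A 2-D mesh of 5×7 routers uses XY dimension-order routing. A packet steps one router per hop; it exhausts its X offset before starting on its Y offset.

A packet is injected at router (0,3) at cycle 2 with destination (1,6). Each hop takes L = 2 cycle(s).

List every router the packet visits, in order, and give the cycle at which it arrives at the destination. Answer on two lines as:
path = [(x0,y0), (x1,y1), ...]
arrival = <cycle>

path = [(0,3), (1,3), (1,4), (1,5), (1,6)]
arrival = 10

src (0,3)  cyc=2
E→(1,3)  cyc=4
N→(1,4)  cyc=6
N→(1,5)  cyc=8
N→(1,6)  cyc=10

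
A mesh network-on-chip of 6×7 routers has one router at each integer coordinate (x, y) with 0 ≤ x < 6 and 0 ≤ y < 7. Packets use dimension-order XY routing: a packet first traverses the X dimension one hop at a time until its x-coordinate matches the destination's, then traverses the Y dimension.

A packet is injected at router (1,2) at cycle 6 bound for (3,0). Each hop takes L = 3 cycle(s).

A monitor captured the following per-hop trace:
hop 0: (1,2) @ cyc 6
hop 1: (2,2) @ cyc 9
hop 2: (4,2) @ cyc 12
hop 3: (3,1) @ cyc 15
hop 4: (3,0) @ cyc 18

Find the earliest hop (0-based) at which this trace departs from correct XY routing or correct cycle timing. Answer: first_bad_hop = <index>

first_bad_hop = 2

check 1→ d=(1,0) cyc+3: ok
check 2→ d=(2,0) cyc+3: BAD: non-unit step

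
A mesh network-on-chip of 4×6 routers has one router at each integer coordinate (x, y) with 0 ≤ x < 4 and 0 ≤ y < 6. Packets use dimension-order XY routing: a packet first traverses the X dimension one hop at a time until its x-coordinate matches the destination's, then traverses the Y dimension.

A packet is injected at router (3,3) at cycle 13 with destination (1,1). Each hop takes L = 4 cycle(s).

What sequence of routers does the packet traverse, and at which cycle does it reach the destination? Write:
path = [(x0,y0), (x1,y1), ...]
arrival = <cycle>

path = [(3,3), (2,3), (1,3), (1,2), (1,1)]
arrival = 29

#0 — 3,3 | c13
#1 — 2,3 | c17 | W
#2 — 1,3 | c21 | W
#3 — 1,2 | c25 | S
#4 — 1,1 | c29 | S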